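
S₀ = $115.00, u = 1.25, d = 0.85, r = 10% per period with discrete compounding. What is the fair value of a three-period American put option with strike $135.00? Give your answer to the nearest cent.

Risk-neutral probability p = (1 + 0.1 − 0.85)/(1.25 − 0.85) = 0.2500/0.4000 = 0.6250
Terminal stock prices: S_uuu = 224.6, S_uud = 152.7, S_udd = 103.9, S_ddd = 70.62
Terminal payoffs (K − S): max(-89.61, 0) = 0, max(-17.73, 0) = 0, max(31.14, 0) = 31.14, max(64.38, 0) = 64.38
Node uu (S = 179.7): continuation = 1/1.1·[0.6250·0.0000 + 0.3750·0.0000] = 0.0000; exercise value = 0.0000 ≤ continuation, so V_uu = 0.0000
Node ud (S = 122.2): continuation = 1/1.1·[0.6250·0.0000 + 0.3750·31.1406] = 10.6161; exercise value = 12.8125 > continuation, so V_ud = 12.8125 (exercise)
Node dd (S = 83.09): continuation = 1/1.1·[0.6250·31.1406 + 0.3750·64.3756] = 39.6398; exercise value = 51.9125 > continuation, so V_dd = 51.9125 (exercise)
Node u (S = 143.8): continuation = 1/1.1·[0.6250·0.0000 + 0.3750·12.8125] = 4.3679; exercise value = 0.0000 ≤ continuation, so V_u = 4.3679
Node d (S = 97.75): continuation = 1/1.1·[0.6250·12.8125 + 0.3750·51.9125] = 24.9773; exercise value = 37.2500 > continuation, so V_d = 37.2500 (exercise)
Node 0 (S = 115): continuation = 1/1.1·[0.6250·4.3679 + 0.3750·37.2500] = 15.1806; exercise value = 20.0000 > continuation, so V_0 = 20.0000 (exercise)

$20.00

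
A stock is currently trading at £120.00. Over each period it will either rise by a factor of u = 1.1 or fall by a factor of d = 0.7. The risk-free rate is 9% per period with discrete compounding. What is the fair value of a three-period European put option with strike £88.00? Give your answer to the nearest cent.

Risk-neutral probability p = (1 + 0.09 − 0.7)/(1.1 − 0.7) = 0.3900/0.4000 = 0.9750
Terminal stock prices: S_uuu = 159.7, S_uud = 101.6, S_udd = 64.68, S_ddd = 41.16
Terminal payoffs (K − S): max(-71.72, 0) = 0, max(-13.64, 0) = 0, max(23.32, 0) = 23.32, max(46.84, 0) = 46.84
Node uu (S = 145.2): V_uu = 1/1.09·[0.9750·0.0000 + 0.0250·0.0000] = 0.0000
Node ud (S = 92.4): V_ud = 1/1.09·[0.9750·0.0000 + 0.0250·23.3200] = 0.5349
Node dd (S = 58.8): V_dd = 1/1.09·[0.9750·23.3200 + 0.0250·46.8400] = 21.9339
Node u (S = 132): V_u = 1/1.09·[0.9750·0.0000 + 0.0250·0.5349] = 0.0123
Node d (S = 84): V_d = 1/1.09·[0.9750·0.5349 + 0.0250·21.9339] = 0.9815
Node 0 (S = 120): V_0 = 1/1.09·[0.9750·0.0123 + 0.0250·0.9815] = 0.0335

£0.03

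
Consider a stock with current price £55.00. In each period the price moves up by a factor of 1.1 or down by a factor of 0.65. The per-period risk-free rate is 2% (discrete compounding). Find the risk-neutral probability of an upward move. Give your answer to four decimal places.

Risk-neutral probability p = (1 + 0.02 − 0.65)/(1.1 − 0.65) = 0.3700/0.4500 = 0.8222

p = 0.8222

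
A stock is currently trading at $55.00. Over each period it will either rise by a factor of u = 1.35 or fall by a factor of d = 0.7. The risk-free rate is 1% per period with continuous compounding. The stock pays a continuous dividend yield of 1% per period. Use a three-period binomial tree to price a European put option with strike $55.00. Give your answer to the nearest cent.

Per-period risk-free factor R = e^0.01 = 1.0101; dividend-adjusted growth = e^(0.01−0.01) = 1.0000.
Risk-neutral probability p = (1.0000 − 0.7)/(1.35 − 0.7) = 0.3000/0.6500 = 0.4615
Terminal stock prices: S_uuu = 135.3, S_uud = 70.17, S_udd = 36.38, S_ddd = 18.86
Terminal payoffs (K − S): max(-80.32, 0) = 0, max(-15.17, 0) = 0, max(18.62, 0) = 18.62, max(36.14, 0) = 36.14
Node uu (S = 100.2): V_uu = e^(−0.01)·[0.4615·0.0000 + 0.5385·0.0000] = 0.0000
Node ud (S = 51.97): V_ud = e^(−0.01)·[0.4615·0.0000 + 0.5385·18.6175] = 9.9251
Node dd (S = 26.95): V_dd = e^(−0.01)·[0.4615·18.6175 + 0.5385·36.1350] = 27.7709
Node u (S = 74.25): V_u = e^(−0.01)·[0.4615·0.0000 + 0.5385·9.9251] = 5.2911
Node d (S = 38.5): V_d = e^(−0.01)·[0.4615·9.9251 + 0.5385·27.7709] = 19.3400
Node 0 (S = 55): V_0 = e^(−0.01)·[0.4615·5.2911 + 0.5385·19.3400] = 12.7280

$12.73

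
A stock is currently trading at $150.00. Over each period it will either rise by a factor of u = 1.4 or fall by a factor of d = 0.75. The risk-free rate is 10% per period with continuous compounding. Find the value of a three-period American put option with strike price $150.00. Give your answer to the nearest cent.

$18.05

Risk-neutral probability p = (e^0.1 − 0.75)/(1.4 − 0.75) = 0.3552/0.6500 = 0.5464
Terminal stock prices: S_uuu = 411.6, S_uud = 220.5, S_udd = 118.1, S_ddd = 63.28
Terminal payoffs (K − S): max(-261.6, 0) = 0, max(-70.5, 0) = 0, max(31.88, 0) = 31.88, max(86.72, 0) = 86.72
Node uu (S = 294): continuation = e^(−0.1)·[0.5464·0.0000 + 0.4536·0.0000] = 0.0000; exercise value = 0.0000 ≤ continuation, so V_uu = 0.0000
Node ud (S = 157.5): continuation = e^(−0.1)·[0.5464·0.0000 + 0.4536·31.8750] = 13.0821; exercise value = 0.0000 ≤ continuation, so V_ud = 13.0821
Node dd (S = 84.38): continuation = e^(−0.1)·[0.5464·31.8750 + 0.4536·86.7188] = 51.3506; exercise value = 65.6250 > continuation, so V_dd = 65.6250 (exercise)
Node u (S = 210): continuation = e^(−0.1)·[0.5464·0.0000 + 0.4536·13.0821] = 5.3691; exercise value = 0.0000 ≤ continuation, so V_u = 5.3691
Node d (S = 112.5): continuation = e^(−0.1)·[0.5464·13.0821 + 0.4536·65.6250] = 33.4018; exercise value = 37.5000 > continuation, so V_d = 37.5000 (exercise)
Node 0 (S = 150): continuation = e^(−0.1)·[0.5464·5.3691 + 0.4536·37.5000] = 18.0453; exercise value = 0.0000 ≤ continuation, so V_0 = 18.0453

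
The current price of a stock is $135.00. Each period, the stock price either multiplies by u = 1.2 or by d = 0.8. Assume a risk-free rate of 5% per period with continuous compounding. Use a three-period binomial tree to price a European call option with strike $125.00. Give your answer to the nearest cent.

$34.66

Risk-neutral probability p = (e^0.05 − 0.8)/(1.2 − 0.8) = 0.2513/0.4000 = 0.6282
Terminal stock prices: S_uuu = 233.3, S_uud = 155.5, S_udd = 103.7, S_ddd = 69.12
Terminal payoffs (S − K): max(108.3, 0) = 108.3, max(30.52, 0) = 30.52, max(-21.32, 0) = 0, max(-55.88, 0) = 0
Node uu (S = 194.4): V_uu = e^(−0.05)·[0.6282·108.2800 + 0.3718·30.5200] = 75.4963
Node ud (S = 129.6): V_ud = e^(−0.05)·[0.6282·30.5200 + 0.3718·0.0000] = 18.2370
Node dd (S = 86.4): V_dd = e^(−0.05)·[0.6282·0.0000 + 0.3718·0.0000] = 0.0000
Node u (S = 162): V_u = e^(−0.05)·[0.6282·75.4963 + 0.3718·18.2370] = 51.5624
Node d (S = 108): V_d = e^(−0.05)·[0.6282·18.2370 + 0.3718·0.0000] = 10.8973
Node 0 (S = 135): V_0 = e^(−0.05)·[0.6282·51.5624 + 0.3718·10.8973] = 34.6649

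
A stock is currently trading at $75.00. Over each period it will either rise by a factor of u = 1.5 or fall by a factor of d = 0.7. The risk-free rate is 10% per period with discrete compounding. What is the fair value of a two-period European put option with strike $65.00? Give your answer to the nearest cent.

Risk-neutral probability p = (1 + 0.1 − 0.7)/(1.5 − 0.7) = 0.4000/0.8000 = 0.5000
Terminal stock prices: S_uu = 168.8, S_ud = 78.75, S_dd = 36.75
Terminal payoffs (K − S): max(-103.8, 0) = 0, max(-13.75, 0) = 0, max(28.25, 0) = 28.25
Node u (S = 112.5): V_u = 1/1.1·[0.5000·0.0000 + 0.5000·0.0000] = 0.0000
Node d (S = 52.5): V_d = 1/1.1·[0.5000·0.0000 + 0.5000·28.2500] = 12.8409
Node 0 (S = 75): V_0 = 1/1.1·[0.5000·0.0000 + 0.5000·12.8409] = 5.8368

$5.84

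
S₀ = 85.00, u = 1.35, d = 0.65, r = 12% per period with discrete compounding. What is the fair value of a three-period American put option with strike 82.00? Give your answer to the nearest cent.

9.58

Risk-neutral probability p = (1 + 0.12 − 0.65)/(1.35 − 0.65) = 0.4700/0.7000 = 0.6714
Terminal stock prices: S_uuu = 209.1, S_uud = 100.7, S_udd = 48.48, S_ddd = 23.34
Terminal payoffs (K − S): max(-127.1, 0) = 0, max(-18.69, 0) = 0, max(33.52, 0) = 33.52, max(58.66, 0) = 58.66
Node uu (S = 154.9): continuation = 1/1.12·[0.6714·0.0000 + 0.3286·0.0000] = 0.0000; exercise value = 0.0000 ≤ continuation, so V_uu = 0.0000
Node ud (S = 74.59): continuation = 1/1.12·[0.6714·0.0000 + 0.3286·33.5181] = 9.8331; exercise value = 7.4125 ≤ continuation, so V_ud = 9.8331
Node dd (S = 35.91): continuation = 1/1.12·[0.6714·33.5181 + 0.3286·58.6569] = 37.3018; exercise value = 46.0875 > continuation, so V_dd = 46.0875 (exercise)
Node u (S = 114.8): continuation = 1/1.12·[0.6714·0.0000 + 0.3286·9.8331] = 2.8847; exercise value = 0.0000 ≤ continuation, so V_u = 2.8847
Node d (S = 55.25): continuation = 1/1.12·[0.6714·9.8331 + 0.3286·46.0875] = 19.4154; exercise value = 26.7500 > continuation, so V_d = 26.7500 (exercise)
Node 0 (S = 85): continuation = 1/1.12·[0.6714·2.8847 + 0.3286·26.7500] = 9.5769; exercise value = 0.0000 ≤ continuation, so V_0 = 9.5769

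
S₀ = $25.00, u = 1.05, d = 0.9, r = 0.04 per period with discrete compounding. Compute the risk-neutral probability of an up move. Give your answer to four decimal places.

p = 0.9333

Risk-neutral probability p = (1 + 0.04 − 0.9)/(1.05 − 0.9) = 0.1400/0.1500 = 0.9333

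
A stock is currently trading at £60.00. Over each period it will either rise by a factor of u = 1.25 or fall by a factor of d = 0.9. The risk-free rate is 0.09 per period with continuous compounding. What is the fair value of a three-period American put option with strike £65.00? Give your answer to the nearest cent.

£5.00

Risk-neutral probability p = (e^0.09 − 0.9)/(1.25 − 0.9) = 0.1942/0.3500 = 0.5548
Terminal stock prices: S_uuu = 117.2, S_uud = 84.38, S_udd = 60.75, S_ddd = 43.74
Terminal payoffs (K − S): max(-52.19, 0) = 0, max(-19.38, 0) = 0, max(4.25, 0) = 4.25, max(21.26, 0) = 21.26
Node uu (S = 93.75): continuation = e^(−0.09)·[0.5548·0.0000 + 0.4452·0.0000] = 0.0000; exercise value = 0.0000 ≤ continuation, so V_uu = 0.0000
Node ud (S = 67.5): continuation = e^(−0.09)·[0.5548·0.0000 + 0.4452·4.2500] = 1.7293; exercise value = 0.0000 ≤ continuation, so V_ud = 1.7293
Node dd (S = 48.6): continuation = e^(−0.09)·[0.5548·4.2500 + 0.4452·21.2600] = 10.8055; exercise value = 16.4000 > continuation, so V_dd = 16.4000 (exercise)
Node u (S = 75): continuation = e^(−0.09)·[0.5548·0.0000 + 0.4452·1.7293] = 0.7037; exercise value = 0.0000 ≤ continuation, so V_u = 0.7037
Node d (S = 54): continuation = e^(−0.09)·[0.5548·1.7293 + 0.4452·16.4000] = 7.5499; exercise value = 11.0000 > continuation, so V_d = 11.0000 (exercise)
Node 0 (S = 60): continuation = e^(−0.09)·[0.5548·0.7037 + 0.4452·11.0000] = 4.8326; exercise value = 5.0000 > continuation, so V_0 = 5.0000 (exercise)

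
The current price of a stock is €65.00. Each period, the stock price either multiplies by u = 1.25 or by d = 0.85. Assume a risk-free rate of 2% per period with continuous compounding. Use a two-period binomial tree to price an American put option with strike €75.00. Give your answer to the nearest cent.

€12.52

Risk-neutral probability p = (e^0.02 − 0.85)/(1.25 − 0.85) = 0.1702/0.4000 = 0.4255
Terminal stock prices: S_uu = 101.6, S_ud = 69.06, S_dd = 46.96
Terminal payoffs (K − S): max(-26.56, 0) = 0, max(5.938, 0) = 5.938, max(28.04, 0) = 28.04
Node u (S = 81.25): continuation = e^(−0.02)·[0.4255·0.0000 + 0.5745·5.9375] = 3.3435; exercise value = 0.0000 ≤ continuation, so V_u = 3.3435
Node d (S = 55.25): continuation = e^(−0.02)·[0.4255·5.9375 + 0.5745·28.0375] = 18.2649; exercise value = 19.7500 > continuation, so V_d = 19.7500 (exercise)
Node 0 (S = 65): continuation = e^(−0.02)·[0.4255·3.3435 + 0.5745·19.7500] = 12.5161; exercise value = 10.0000 ≤ continuation, so V_0 = 12.5161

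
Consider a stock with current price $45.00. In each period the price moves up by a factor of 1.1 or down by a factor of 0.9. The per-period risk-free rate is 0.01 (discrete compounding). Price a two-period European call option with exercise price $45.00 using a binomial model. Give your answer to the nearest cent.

$2.80

Risk-neutral probability p = (1 + 0.01 − 0.9)/(1.1 − 0.9) = 0.1100/0.2000 = 0.5500
Terminal stock prices: S_uu = 54.45, S_ud = 44.55, S_dd = 36.45
Terminal payoffs (S − K): max(9.45, 0) = 9.45, max(-0.45, 0) = 0, max(-8.55, 0) = 0
Node u (S = 49.5): V_u = 1/1.01·[0.5500·9.4500 + 0.4500·0.0000] = 5.1460
Node d (S = 40.5): V_d = 1/1.01·[0.5500·0.0000 + 0.4500·0.0000] = 0.0000
Node 0 (S = 45): V_0 = 1/1.01·[0.5500·5.1460 + 0.4500·0.0000] = 2.8023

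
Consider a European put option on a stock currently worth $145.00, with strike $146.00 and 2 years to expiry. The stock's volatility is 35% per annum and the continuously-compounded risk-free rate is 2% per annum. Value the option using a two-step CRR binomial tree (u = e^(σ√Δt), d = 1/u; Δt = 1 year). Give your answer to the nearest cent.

CRR parameters: u = e^(σ√Δt) = e^(0.35·√1) = 1.4191, d = 1/u = 0.7047
Per-period rate: rΔt = 0.02·1 = 0.02, so R = e^0.02 = 1.0202
Risk-neutral probability p = (e^0.02 − 0.7047)/(1.4191 − 0.7047) = 0.3155/0.7144 = 0.4417
Terminal stock prices: S_uu = 292, S_ud = 145, S_dd = 72
Terminal payoffs (K − S): max(-146, 0) = 0, max(1, 0) = 1, max(74, 0) = 74
Node u (S = 205.8): V_u = e^(−0.02)·[0.4417·0.0000 + 0.5583·1.0000] = 0.5473
Node d (S = 102.2): V_d = e^(−0.02)·[0.4417·1.0000 + 0.5583·73.9951] = 40.9292
Node 0 (S = 145): V_0 = e^(−0.02)·[0.4417·0.5473 + 0.5583·40.9292] = 22.6368

$22.64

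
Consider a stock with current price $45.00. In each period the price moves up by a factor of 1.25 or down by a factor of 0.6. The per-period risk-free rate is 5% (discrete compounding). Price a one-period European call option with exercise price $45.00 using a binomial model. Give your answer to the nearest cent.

$7.42

Risk-neutral probability p = (1 + 0.05 − 0.6)/(1.25 − 0.6) = 0.4500/0.6500 = 0.6923
Terminal stock prices: S_u = 56.25, S_d = 27
Terminal payoffs (S − K): max(11.25, 0) = 11.25, max(-18, 0) = 0
Node 0 (S = 45): V_0 = 1/1.05·[0.6923·11.2500 + 0.3077·0.0000] = 7.4176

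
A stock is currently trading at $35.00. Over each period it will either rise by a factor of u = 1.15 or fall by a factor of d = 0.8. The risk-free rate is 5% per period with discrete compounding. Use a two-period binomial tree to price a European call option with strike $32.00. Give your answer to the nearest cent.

Risk-neutral probability p = (1 + 0.05 − 0.8)/(1.15 − 0.8) = 0.2500/0.3500 = 0.7143
Terminal stock prices: S_uu = 46.29, S_ud = 32.2, S_dd = 22.4
Terminal payoffs (S − K): max(14.29, 0) = 14.29, max(0.2, 0) = 0.2, max(-9.6, 0) = 0
Node u (S = 40.25): V_u = 1/1.05·[0.7143·14.2875 + 0.2857·0.2000] = 9.7738
Node d (S = 28): V_d = 1/1.05·[0.7143·0.2000 + 0.2857·0.0000] = 0.1361
Node 0 (S = 35): V_0 = 1/1.05·[0.7143·9.7738 + 0.2857·0.1361] = 6.6859

$6.69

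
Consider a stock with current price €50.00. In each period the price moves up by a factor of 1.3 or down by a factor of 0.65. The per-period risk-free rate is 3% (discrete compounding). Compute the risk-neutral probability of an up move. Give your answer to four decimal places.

p = 0.5846

Risk-neutral probability p = (1 + 0.03 − 0.65)/(1.3 − 0.65) = 0.3800/0.6500 = 0.5846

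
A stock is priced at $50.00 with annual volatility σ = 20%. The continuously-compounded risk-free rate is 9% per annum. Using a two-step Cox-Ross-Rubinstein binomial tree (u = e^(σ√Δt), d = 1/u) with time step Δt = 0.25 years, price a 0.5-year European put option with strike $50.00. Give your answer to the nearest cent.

$1.47

CRR parameters: u = e^(σ√Δt) = e^(0.2·√0.25) = 1.1052, d = 1/u = 0.9048
Per-period rate: rΔt = 0.09·0.25 = 0.0225, so R = e^0.0225 = 1.0228
Risk-neutral probability p = (e^0.0225 − 0.9048)/(1.1052 − 0.9048) = 0.1179/0.2003 = 0.5886
Terminal stock prices: S_uu = 61.07, S_ud = 50, S_dd = 40.94
Terminal payoffs (K − S): max(-11.07, 0) = 0, max(0, 0) = 0, max(9.063, 0) = 9.063
Node u (S = 55.26): V_u = e^(−0.0225)·[0.5886·0.0000 + 0.4114·0.0000] = 0.0000
Node d (S = 45.24): V_d = e^(−0.0225)·[0.5886·0.0000 + 0.4114·9.0635] = 3.6457
Node 0 (S = 50): V_0 = e^(−0.0225)·[0.5886·0.0000 + 0.4114·3.6457] = 1.4664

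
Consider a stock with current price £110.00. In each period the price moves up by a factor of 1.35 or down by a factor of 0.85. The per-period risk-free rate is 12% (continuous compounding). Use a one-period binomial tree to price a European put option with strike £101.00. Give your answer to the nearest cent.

Risk-neutral probability p = (e^0.12 − 0.85)/(1.35 − 0.85) = 0.2775/0.5000 = 0.5550
Terminal stock prices: S_u = 148.5, S_d = 93.5
Terminal payoffs (K − S): max(-47.5, 0) = 0, max(7.5, 0) = 7.5
Node 0 (S = 110): V_0 = e^(−0.12)·[0.5550·0.0000 + 0.4450·7.5000] = 2.9601

£2.96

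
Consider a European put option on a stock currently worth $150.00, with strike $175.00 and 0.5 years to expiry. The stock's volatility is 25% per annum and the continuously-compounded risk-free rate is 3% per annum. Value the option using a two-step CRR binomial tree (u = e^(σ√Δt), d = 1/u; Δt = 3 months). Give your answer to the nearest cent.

CRR parameters: u = e^(σ√Δt) = e^(0.25·√0.25) = 1.1331, d = 1/u = 0.8825
Per-period rate: rΔt = 0.03·0.25 = 0.0075, so R = e^0.0075 = 1.0075
Risk-neutral probability p = (e^0.0075 − 0.8825)/(1.1331 − 0.8825) = 0.1250/0.2507 = 0.4988
Terminal stock prices: S_uu = 192.6, S_ud = 150, S_dd = 116.8
Terminal payoffs (K − S): max(-17.6, 0) = 0, max(25, 0) = 25, max(58.18, 0) = 58.18
Node u (S = 170): V_u = e^(−0.0075)·[0.4988·0.0000 + 0.5012·25.0000] = 12.4358
Node d (S = 132.4): V_d = e^(−0.0075)·[0.4988·25.0000 + 0.5012·58.1799] = 41.3179
Node 0 (S = 150): V_0 = e^(−0.0075)·[0.4988·12.4358 + 0.5012·41.3179] = 26.7097

$26.71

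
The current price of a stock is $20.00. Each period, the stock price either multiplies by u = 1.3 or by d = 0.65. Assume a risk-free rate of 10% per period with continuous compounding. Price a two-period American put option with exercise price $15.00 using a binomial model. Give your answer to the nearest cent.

$0.54

Risk-neutral probability p = (e^0.1 − 0.65)/(1.3 − 0.65) = 0.4552/0.6500 = 0.7003
Terminal stock prices: S_uu = 33.8, S_ud = 16.9, S_dd = 8.45
Terminal payoffs (K − S): max(-18.8, 0) = 0, max(-1.9, 0) = 0, max(6.55, 0) = 6.55
Node u (S = 26): continuation = e^(−0.1)·[0.7003·0.0000 + 0.2997·0.0000] = 0.0000; exercise value = 0.0000 ≤ continuation, so V_u = 0.0000
Node d (S = 13): continuation = e^(−0.1)·[0.7003·0.0000 + 0.2997·6.5500] = 1.7764; exercise value = 2.0000 > continuation, so V_d = 2.0000 (exercise)
Node 0 (S = 20): continuation = e^(−0.1)·[0.7003·0.0000 + 0.2997·2.0000] = 0.5424; exercise value = 0.0000 ≤ continuation, so V_0 = 0.5424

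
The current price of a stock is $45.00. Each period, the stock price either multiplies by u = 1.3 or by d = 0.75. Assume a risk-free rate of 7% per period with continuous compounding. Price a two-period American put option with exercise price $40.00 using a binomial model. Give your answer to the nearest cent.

Risk-neutral probability p = (e^0.07 − 0.75)/(1.3 − 0.75) = 0.3225/0.5500 = 0.5864
Terminal stock prices: S_uu = 76.05, S_ud = 43.88, S_dd = 25.31
Terminal payoffs (K − S): max(-36.05, 0) = 0, max(-3.875, 0) = 0, max(14.69, 0) = 14.69
Node u (S = 58.5): continuation = e^(−0.07)·[0.5864·0.0000 + 0.4136·0.0000] = 0.0000; exercise value = 0.0000 ≤ continuation, so V_u = 0.0000
Node d (S = 33.75): continuation = e^(−0.07)·[0.5864·0.0000 + 0.4136·14.6875] = 5.6644; exercise value = 6.2500 > continuation, so V_d = 6.2500 (exercise)
Node 0 (S = 45): continuation = e^(−0.07)·[0.5864·0.0000 + 0.4136·6.2500] = 2.4104; exercise value = 0.0000 ≤ continuation, so V_0 = 2.4104

$2.41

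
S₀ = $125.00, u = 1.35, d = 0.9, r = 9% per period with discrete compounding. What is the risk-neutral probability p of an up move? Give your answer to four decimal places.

p = 0.4222

Risk-neutral probability p = (1 + 0.09 − 0.9)/(1.35 − 0.9) = 0.1900/0.4500 = 0.4222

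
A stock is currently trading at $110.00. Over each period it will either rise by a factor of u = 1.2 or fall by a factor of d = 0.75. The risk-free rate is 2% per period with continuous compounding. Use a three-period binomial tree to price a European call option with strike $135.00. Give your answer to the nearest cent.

$11.23

Risk-neutral probability p = (e^0.02 − 0.75)/(1.2 − 0.75) = 0.2702/0.4500 = 0.6004
Terminal stock prices: S_uuu = 190.1, S_uud = 118.8, S_udd = 74.25, S_ddd = 46.41
Terminal payoffs (S − K): max(55.08, 0) = 55.08, max(-16.2, 0) = 0, max(-60.75, 0) = 0, max(-88.59, 0) = 0
Node uu (S = 158.4): V_uu = e^(−0.02)·[0.6004·55.0800 + 0.3996·0.0000] = 32.4178
Node ud (S = 99): V_ud = e^(−0.02)·[0.6004·0.0000 + 0.3996·0.0000] = 0.0000
Node dd (S = 61.88): V_dd = e^(−0.02)·[0.6004·0.0000 + 0.3996·0.0000] = 0.0000
Node u (S = 132): V_u = e^(−0.02)·[0.6004·32.4178 + 0.3996·0.0000] = 19.0797
Node d (S = 82.5): V_d = e^(−0.02)·[0.6004·0.0000 + 0.3996·0.0000] = 0.0000
Node 0 (S = 110): V_0 = e^(−0.02)·[0.6004·19.0797 + 0.3996·0.0000] = 11.2295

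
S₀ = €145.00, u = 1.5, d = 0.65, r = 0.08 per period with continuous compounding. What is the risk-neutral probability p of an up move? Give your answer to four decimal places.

p = 0.5097

Risk-neutral probability p = (e^0.08 − 0.65)/(1.5 − 0.65) = 0.4333/0.8500 = 0.5097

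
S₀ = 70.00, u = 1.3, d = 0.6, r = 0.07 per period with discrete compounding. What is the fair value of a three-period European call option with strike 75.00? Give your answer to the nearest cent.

19.47

Risk-neutral probability p = (1 + 0.07 − 0.6)/(1.3 − 0.6) = 0.4700/0.7000 = 0.6714
Terminal stock prices: S_uuu = 153.8, S_uud = 70.98, S_udd = 32.76, S_ddd = 15.12
Terminal payoffs (S − K): max(78.79, 0) = 78.79, max(-4.02, 0) = 0, max(-42.24, 0) = 0, max(-59.88, 0) = 0
Node uu (S = 118.3): V_uu = 1/1.07·[0.6714·78.7900 + 0.3286·0.0000] = 49.4410
Node ud (S = 54.6): V_ud = 1/1.07·[0.6714·0.0000 + 0.3286·0.0000] = 0.0000
Node dd (S = 25.2): V_dd = 1/1.07·[0.6714·0.0000 + 0.3286·0.0000] = 0.0000
Node u (S = 91): V_u = 1/1.07·[0.6714·49.4410 + 0.3286·0.0000] = 31.0244
Node d (S = 42): V_d = 1/1.07·[0.6714·0.0000 + 0.3286·0.0000] = 0.0000
Node 0 (S = 70): V_0 = 1/1.07·[0.6714·31.0244 + 0.3286·0.0000] = 19.4679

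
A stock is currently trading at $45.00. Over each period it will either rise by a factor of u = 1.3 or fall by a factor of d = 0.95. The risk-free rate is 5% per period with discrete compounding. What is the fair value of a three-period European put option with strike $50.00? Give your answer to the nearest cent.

Risk-neutral probability p = (1 + 0.05 − 0.95)/(1.3 − 0.95) = 0.1000/0.3500 = 0.2857
Terminal stock prices: S_uuu = 98.87, S_uud = 72.25, S_udd = 52.8, S_ddd = 38.58
Terminal payoffs (K − S): max(-48.87, 0) = 0, max(-22.25, 0) = 0, max(-2.796, 0) = 0, max(11.42, 0) = 11.42
Node uu (S = 76.05): V_uu = 1/1.05·[0.2857·0.0000 + 0.7143·0.0000] = 0.0000
Node ud (S = 55.57): V_ud = 1/1.05·[0.2857·0.0000 + 0.7143·0.0000] = 0.0000
Node dd (S = 40.61): V_dd = 1/1.05·[0.2857·0.0000 + 0.7143·11.4181] = 7.7674
Node u (S = 58.5): V_u = 1/1.05·[0.2857·0.0000 + 0.7143·0.0000] = 0.0000
Node d (S = 42.75): V_d = 1/1.05·[0.2857·0.0000 + 0.7143·7.7674] = 5.2840
Node 0 (S = 45): V_0 = 1/1.05·[0.2857·0.0000 + 0.7143·5.2840] = 3.5945

$3.59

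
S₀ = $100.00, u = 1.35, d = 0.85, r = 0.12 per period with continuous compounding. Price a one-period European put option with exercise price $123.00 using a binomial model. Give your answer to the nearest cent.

Risk-neutral probability p = (e^0.12 − 0.85)/(1.35 − 0.85) = 0.2775/0.5000 = 0.5550
Terminal stock prices: S_u = 135, S_d = 85
Terminal payoffs (K − S): max(-12, 0) = 0, max(38, 0) = 38
Node 0 (S = 100): V_0 = e^(−0.12)·[0.5550·0.0000 + 0.4450·38.0000] = 14.9980

$15.00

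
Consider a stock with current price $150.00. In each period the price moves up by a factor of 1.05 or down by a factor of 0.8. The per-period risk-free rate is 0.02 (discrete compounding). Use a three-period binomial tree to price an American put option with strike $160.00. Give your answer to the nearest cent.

Risk-neutral probability p = (1 + 0.02 − 0.8)/(1.05 − 0.8) = 0.2200/0.2500 = 0.8800
Terminal stock prices: S_uuu = 173.6, S_uud = 132.3, S_udd = 100.8, S_ddd = 76.8
Terminal payoffs (K − S): max(-13.64, 0) = 0, max(27.7, 0) = 27.7, max(59.2, 0) = 59.2, max(83.2, 0) = 83.2
Node uu (S = 165.4): continuation = 1/1.02·[0.8800·0.0000 + 0.1200·27.7000] = 3.2588; exercise value = 0.0000 ≤ continuation, so V_uu = 3.2588
Node ud (S = 126): continuation = 1/1.02·[0.8800·27.7000 + 0.1200·59.2000] = 30.8627; exercise value = 34.0000 > continuation, so V_ud = 34.0000 (exercise)
Node dd (S = 96): continuation = 1/1.02·[0.8800·59.2000 + 0.1200·83.2000] = 60.8627; exercise value = 64.0000 > continuation, so V_dd = 64.0000 (exercise)
Node u (S = 157.5): continuation = 1/1.02·[0.8800·3.2588 + 0.1200·34.0000] = 6.8115; exercise value = 2.5000 ≤ continuation, so V_u = 6.8115
Node d (S = 120): continuation = 1/1.02·[0.8800·34.0000 + 0.1200·64.0000] = 36.8627; exercise value = 40.0000 > continuation, so V_d = 40.0000 (exercise)
Node 0 (S = 150): continuation = 1/1.02·[0.8800·6.8115 + 0.1200·40.0000] = 10.5825; exercise value = 10.0000 ≤ continuation, so V_0 = 10.5825

$10.58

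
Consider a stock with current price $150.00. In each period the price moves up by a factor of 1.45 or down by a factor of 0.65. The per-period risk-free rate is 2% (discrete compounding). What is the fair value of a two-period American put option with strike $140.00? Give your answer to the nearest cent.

$22.40

Risk-neutral probability p = (1 + 0.02 − 0.65)/(1.45 − 0.65) = 0.3700/0.8000 = 0.4625
Terminal stock prices: S_uu = 315.4, S_ud = 141.4, S_dd = 63.38
Terminal payoffs (K − S): max(-175.4, 0) = 0, max(-1.375, 0) = 0, max(76.62, 0) = 76.62
Node u (S = 217.5): continuation = 1/1.02·[0.4625·0.0000 + 0.5375·0.0000] = 0.0000; exercise value = 0.0000 ≤ continuation, so V_u = 0.0000
Node d (S = 97.5): continuation = 1/1.02·[0.4625·0.0000 + 0.5375·76.6250] = 40.3784; exercise value = 42.5000 > continuation, so V_d = 42.5000 (exercise)
Node 0 (S = 150): continuation = 1/1.02·[0.4625·0.0000 + 0.5375·42.5000] = 22.3958; exercise value = 0.0000 ≤ continuation, so V_0 = 22.3958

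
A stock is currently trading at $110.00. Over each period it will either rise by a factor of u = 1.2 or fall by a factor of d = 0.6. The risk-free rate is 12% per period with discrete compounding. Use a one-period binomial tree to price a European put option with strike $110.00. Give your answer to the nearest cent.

$5.24

Risk-neutral probability p = (1 + 0.12 − 0.6)/(1.2 − 0.6) = 0.5200/0.6000 = 0.8667
Terminal stock prices: S_u = 132, S_d = 66
Terminal payoffs (K − S): max(-22, 0) = 0, max(44, 0) = 44
Node 0 (S = 110): V_0 = 1/1.12·[0.8667·0.0000 + 0.1333·44.0000] = 5.2381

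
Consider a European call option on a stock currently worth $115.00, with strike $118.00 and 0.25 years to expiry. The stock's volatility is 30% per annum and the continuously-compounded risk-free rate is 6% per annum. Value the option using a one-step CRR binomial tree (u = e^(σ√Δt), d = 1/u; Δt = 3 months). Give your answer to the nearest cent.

CRR parameters: u = e^(σ√Δt) = e^(0.3·√0.25) = 1.1618, d = 1/u = 0.8607
Per-period rate: rΔt = 0.06·0.25 = 0.015, so R = e^0.015 = 1.0151
Risk-neutral probability p = (e^0.015 − 0.8607)/(1.1618 − 0.8607) = 0.1544/0.3011 = 0.5128
Terminal stock prices: S_u = 133.6, S_d = 98.98
Terminal payoffs (S − K): max(15.61, 0) = 15.61, max(-19.02, 0) = 0
Node 0 (S = 115): V_0 = e^(−0.015)·[0.5128·15.6109 + 0.4872·0.0000] = 7.8855

$7.89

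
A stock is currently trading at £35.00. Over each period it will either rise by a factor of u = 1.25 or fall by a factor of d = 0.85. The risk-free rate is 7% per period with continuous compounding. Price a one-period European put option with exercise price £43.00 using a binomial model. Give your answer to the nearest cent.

Risk-neutral probability p = (e^0.07 − 0.85)/(1.25 − 0.85) = 0.2225/0.4000 = 0.5563
Terminal stock prices: S_u = 43.75, S_d = 29.75
Terminal payoffs (K − S): max(-0.75, 0) = 0, max(13.25, 0) = 13.25
Node 0 (S = 35): V_0 = e^(−0.07)·[0.5563·0.0000 + 0.4437·13.2500] = 5.4819

£5.48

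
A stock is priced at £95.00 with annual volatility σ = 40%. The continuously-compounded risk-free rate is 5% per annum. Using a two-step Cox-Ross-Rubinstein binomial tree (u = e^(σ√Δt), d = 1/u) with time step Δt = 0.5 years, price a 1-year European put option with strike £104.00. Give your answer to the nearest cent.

CRR parameters: u = e^(σ√Δt) = e^(0.4·√0.5) = 1.3269, d = 1/u = 0.7536
Per-period rate: rΔt = 0.05·0.5 = 0.025, so R = e^0.025 = 1.0253
Risk-neutral probability p = (e^0.025 − 0.7536)/(1.3269 − 0.7536) = 0.2717/0.5733 = 0.4739
Terminal stock prices: S_uu = 167.3, S_ud = 95, S_dd = 53.96
Terminal payoffs (K − S): max(-63.26, 0) = 0, max(9, 0) = 9, max(50.04, 0) = 50.04
Node u (S = 126.1): V_u = e^(−0.025)·[0.4739·0.0000 + 0.5261·9.0000] = 4.6178
Node d (S = 71.6): V_d = e^(−0.025)·[0.4739·9.0000 + 0.5261·50.0428] = 29.8366
Node 0 (S = 95): V_0 = e^(−0.025)·[0.4739·4.6178 + 0.5261·29.8366] = 17.4434

£17.44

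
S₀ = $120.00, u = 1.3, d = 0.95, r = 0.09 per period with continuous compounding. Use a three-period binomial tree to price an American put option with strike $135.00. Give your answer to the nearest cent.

$15.00

Risk-neutral probability p = (e^0.09 − 0.95)/(1.3 − 0.95) = 0.1442/0.3500 = 0.4119
Terminal stock prices: S_uuu = 263.6, S_uud = 192.7, S_udd = 140.8, S_ddd = 102.9
Terminal payoffs (K − S): max(-128.6, 0) = 0, max(-57.66, 0) = 0, max(-5.79, 0) = 0, max(32.12, 0) = 32.12
Node uu (S = 202.8): continuation = e^(−0.09)·[0.4119·0.0000 + 0.5881·0.0000] = 0.0000; exercise value = 0.0000 ≤ continuation, so V_uu = 0.0000
Node ud (S = 148.2): continuation = e^(−0.09)·[0.4119·0.0000 + 0.5881·0.0000] = 0.0000; exercise value = 0.0000 ≤ continuation, so V_ud = 0.0000
Node dd (S = 108.3): continuation = e^(−0.09)·[0.4119·0.0000 + 0.5881·32.1150] = 17.2605; exercise value = 26.7000 > continuation, so V_dd = 26.7000 (exercise)
Node u (S = 156): continuation = e^(−0.09)·[0.4119·0.0000 + 0.5881·0.0000] = 0.0000; exercise value = 0.0000 ≤ continuation, so V_u = 0.0000
Node d (S = 114): continuation = e^(−0.09)·[0.4119·0.0000 + 0.5881·26.7000] = 14.3501; exercise value = 21.0000 > continuation, so V_d = 21.0000 (exercise)
Node 0 (S = 120): continuation = e^(−0.09)·[0.4119·0.0000 + 0.5881·21.0000] = 11.2866; exercise value = 15.0000 > continuation, so V_0 = 15.0000 (exercise)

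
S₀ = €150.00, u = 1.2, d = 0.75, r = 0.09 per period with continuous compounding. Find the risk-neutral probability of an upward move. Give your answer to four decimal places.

Risk-neutral probability p = (e^0.09 − 0.75)/(1.2 − 0.75) = 0.3442/0.4500 = 0.7648

p = 0.7648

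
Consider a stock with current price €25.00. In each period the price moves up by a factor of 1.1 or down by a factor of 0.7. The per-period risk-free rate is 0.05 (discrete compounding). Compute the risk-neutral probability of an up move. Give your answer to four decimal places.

Risk-neutral probability p = (1 + 0.05 − 0.7)/(1.1 − 0.7) = 0.3500/0.4000 = 0.8750

p = 0.8750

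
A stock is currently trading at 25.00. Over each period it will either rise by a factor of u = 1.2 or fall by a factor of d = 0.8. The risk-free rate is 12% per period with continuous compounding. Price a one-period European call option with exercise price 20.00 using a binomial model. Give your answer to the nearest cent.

7.26

Risk-neutral probability p = (e^0.12 − 0.8)/(1.2 − 0.8) = 0.3275/0.4000 = 0.8187
Terminal stock prices: S_u = 30, S_d = 20
Terminal payoffs (S − K): max(10, 0) = 10, max(0, 0) = 0
Node 0 (S = 25): V_0 = e^(−0.12)·[0.8187·10.0000 + 0.1813·0.0000] = 7.2616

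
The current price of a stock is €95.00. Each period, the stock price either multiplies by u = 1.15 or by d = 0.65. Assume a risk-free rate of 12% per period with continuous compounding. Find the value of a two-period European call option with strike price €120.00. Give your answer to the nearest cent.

Risk-neutral probability p = (e^0.12 − 0.65)/(1.15 − 0.65) = 0.4775/0.5000 = 0.9550
Terminal stock prices: S_uu = 125.6, S_ud = 71.01, S_dd = 40.14
Terminal payoffs (S − K): max(5.637, 0) = 5.637, max(-48.99, 0) = 0, max(-79.86, 0) = 0
Node u (S = 109.2): V_u = e^(−0.12)·[0.9550·5.6375 + 0.0450·0.0000] = 4.7750
Node d (S = 61.75): V_d = e^(−0.12)·[0.9550·0.0000 + 0.0450·0.0000] = 0.0000
Node 0 (S = 95): V_0 = e^(−0.12)·[0.9550·4.7750 + 0.0450·0.0000] = 4.0444

€4.04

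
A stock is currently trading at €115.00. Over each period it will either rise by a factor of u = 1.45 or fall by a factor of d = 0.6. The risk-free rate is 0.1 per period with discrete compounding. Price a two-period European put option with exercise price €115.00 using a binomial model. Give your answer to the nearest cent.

Risk-neutral probability p = (1 + 0.1 − 0.6)/(1.45 − 0.6) = 0.5000/0.8500 = 0.5882
Terminal stock prices: S_uu = 241.8, S_ud = 100, S_dd = 41.4
Terminal payoffs (K − S): max(-126.8, 0) = 0, max(14.95, 0) = 14.95, max(73.6, 0) = 73.6
Node u (S = 166.8): V_u = 1/1.1·[0.5882·0.0000 + 0.4118·14.9500] = 5.5963
Node d (S = 69): V_d = 1/1.1·[0.5882·14.9500 + 0.4118·73.6000] = 35.5455
Node 0 (S = 115): V_0 = 1/1.1·[0.5882·5.5963 + 0.4118·35.5455] = 16.2984

€16.30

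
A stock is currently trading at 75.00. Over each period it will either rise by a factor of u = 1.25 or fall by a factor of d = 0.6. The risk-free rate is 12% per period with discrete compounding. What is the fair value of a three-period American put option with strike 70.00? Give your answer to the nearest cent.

Risk-neutral probability p = (1 + 0.12 − 0.6)/(1.25 − 0.6) = 0.5200/0.6500 = 0.8000
Terminal stock prices: S_uuu = 146.5, S_uud = 70.31, S_udd = 33.75, S_ddd = 16.2
Terminal payoffs (K − S): max(-76.48, 0) = 0, max(-0.3125, 0) = 0, max(36.25, 0) = 36.25, max(53.8, 0) = 53.8
Node uu (S = 117.2): continuation = 1/1.12·[0.8000·0.0000 + 0.2000·0.0000] = 0.0000; exercise value = 0.0000 ≤ continuation, so V_uu = 0.0000
Node ud (S = 56.25): continuation = 1/1.12·[0.8000·0.0000 + 0.2000·36.2500] = 6.4732; exercise value = 13.7500 > continuation, so V_ud = 13.7500 (exercise)
Node dd (S = 27): continuation = 1/1.12·[0.8000·36.2500 + 0.2000·53.8000] = 35.5000; exercise value = 43.0000 > continuation, so V_dd = 43.0000 (exercise)
Node u (S = 93.75): continuation = 1/1.12·[0.8000·0.0000 + 0.2000·13.7500] = 2.4554; exercise value = 0.0000 ≤ continuation, so V_u = 2.4554
Node d (S = 45): continuation = 1/1.12·[0.8000·13.7500 + 0.2000·43.0000] = 17.5000; exercise value = 25.0000 > continuation, so V_d = 25.0000 (exercise)
Node 0 (S = 75): continuation = 1/1.12·[0.8000·2.4554 + 0.2000·25.0000] = 6.2181; exercise value = 0.0000 ≤ continuation, so V_0 = 6.2181

6.22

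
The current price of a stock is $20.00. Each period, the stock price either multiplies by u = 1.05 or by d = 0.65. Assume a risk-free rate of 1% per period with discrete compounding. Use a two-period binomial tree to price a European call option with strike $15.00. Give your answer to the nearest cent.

$5.60

Risk-neutral probability p = (1 + 0.01 − 0.65)/(1.05 − 0.65) = 0.3600/0.4000 = 0.9000
Terminal stock prices: S_uu = 22.05, S_ud = 13.65, S_dd = 8.45
Terminal payoffs (S − K): max(7.05, 0) = 7.05, max(-1.35, 0) = 0, max(-6.55, 0) = 0
Node u (S = 21): V_u = 1/1.01·[0.9000·7.0500 + 0.1000·0.0000] = 6.2822
Node d (S = 13): V_d = 1/1.01·[0.9000·0.0000 + 0.1000·0.0000] = 0.0000
Node 0 (S = 20): V_0 = 1/1.01·[0.9000·6.2822 + 0.1000·0.0000] = 5.5980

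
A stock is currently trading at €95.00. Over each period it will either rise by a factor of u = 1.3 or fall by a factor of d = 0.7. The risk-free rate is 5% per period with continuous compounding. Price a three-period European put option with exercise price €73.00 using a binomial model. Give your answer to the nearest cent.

€5.72

Risk-neutral probability p = (e^0.05 − 0.7)/(1.3 − 0.7) = 0.3513/0.6000 = 0.5855
Terminal stock prices: S_uuu = 208.7, S_uud = 112.4, S_udd = 60.51, S_ddd = 32.58
Terminal payoffs (K − S): max(-135.7, 0) = 0, max(-39.39, 0) = 0, max(12.49, 0) = 12.49, max(40.42, 0) = 40.42
Node uu (S = 160.6): V_uu = e^(−0.05)·[0.5855·0.0000 + 0.4145·0.0000] = 0.0000
Node ud (S = 86.45): V_ud = e^(−0.05)·[0.5855·0.0000 + 0.4145·12.4850] = 4.9232
Node dd (S = 46.55): V_dd = e^(−0.05)·[0.5855·12.4850 + 0.4145·40.4150] = 22.8897
Node u (S = 123.5): V_u = e^(−0.05)·[0.5855·0.0000 + 0.4145·4.9232] = 1.9414
Node d (S = 66.5): V_d = e^(−0.05)·[0.5855·4.9232 + 0.4145·22.8897] = 11.7679
Node 0 (S = 95): V_0 = e^(−0.05)·[0.5855·1.9414 + 0.4145·11.7679] = 5.7216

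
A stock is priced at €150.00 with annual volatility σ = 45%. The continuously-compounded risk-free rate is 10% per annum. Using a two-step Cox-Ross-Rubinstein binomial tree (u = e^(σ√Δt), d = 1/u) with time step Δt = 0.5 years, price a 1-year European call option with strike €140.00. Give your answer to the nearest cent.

CRR parameters: u = e^(σ√Δt) = e^(0.45·√0.5) = 1.3746, d = 1/u = 0.7275
Per-period rate: rΔt = 0.1·0.5 = 0.05, so R = e^0.05 = 1.0513
Risk-neutral probability p = (e^0.05 − 0.7275)/(1.3746 − 0.7275) = 0.3238/0.6472 = 0.5003
Terminal stock prices: S_uu = 283.4, S_ud = 150, S_dd = 79.38
Terminal payoffs (S − K): max(143.4, 0) = 143.4, max(10, 0) = 10, max(-60.62, 0) = 0
Node u (S = 206.2): V_u = e^(−0.05)·[0.5003·143.4488 + 0.4997·10.0000] = 73.0252
Node d (S = 109.1): V_d = e^(−0.05)·[0.5003·10.0000 + 0.4997·0.0000] = 4.7593
Node 0 (S = 150): V_0 = e^(−0.05)·[0.5003·73.0252 + 0.4997·4.7593] = 37.0173

€37.02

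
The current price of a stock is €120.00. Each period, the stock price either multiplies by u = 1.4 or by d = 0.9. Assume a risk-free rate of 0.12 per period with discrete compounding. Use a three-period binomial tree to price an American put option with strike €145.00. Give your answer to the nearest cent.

Risk-neutral probability p = (1 + 0.12 − 0.9)/(1.4 − 0.9) = 0.2200/0.5000 = 0.4400
Terminal stock prices: S_uuu = 329.3, S_uud = 211.7, S_udd = 136.1, S_ddd = 87.48
Terminal payoffs (K − S): max(-184.3, 0) = 0, max(-66.68, 0) = 0, max(8.92, 0) = 8.92, max(57.52, 0) = 57.52
Node uu (S = 235.2): continuation = 1/1.12·[0.4400·0.0000 + 0.5600·0.0000] = 0.0000; exercise value = 0.0000 ≤ continuation, so V_uu = 0.0000
Node ud (S = 151.2): continuation = 1/1.12·[0.4400·0.0000 + 0.5600·8.9200] = 4.4600; exercise value = 0.0000 ≤ continuation, so V_ud = 4.4600
Node dd (S = 97.2): continuation = 1/1.12·[0.4400·8.9200 + 0.5600·57.5200] = 32.2643; exercise value = 47.8000 > continuation, so V_dd = 47.8000 (exercise)
Node u (S = 168): continuation = 1/1.12·[0.4400·0.0000 + 0.5600·4.4600] = 2.2300; exercise value = 0.0000 ≤ continuation, so V_u = 2.2300
Node d (S = 108): continuation = 1/1.12·[0.4400·4.4600 + 0.5600·47.8000] = 25.6521; exercise value = 37.0000 > continuation, so V_d = 37.0000 (exercise)
Node 0 (S = 120): continuation = 1/1.12·[0.4400·2.2300 + 0.5600·37.0000] = 19.3761; exercise value = 25.0000 > continuation, so V_0 = 25.0000 (exercise)

€25.00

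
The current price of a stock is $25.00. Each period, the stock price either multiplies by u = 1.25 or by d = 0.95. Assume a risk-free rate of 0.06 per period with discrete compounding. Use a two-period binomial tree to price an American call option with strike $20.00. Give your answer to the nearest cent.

$7.20

Risk-neutral probability p = (1 + 0.06 − 0.95)/(1.25 − 0.95) = 0.1100/0.3000 = 0.3667
Terminal stock prices: S_uu = 39.06, S_ud = 29.69, S_dd = 22.56
Terminal payoffs (S − K): max(19.06, 0) = 19.06, max(9.688, 0) = 9.688, max(2.562, 0) = 2.562
Node u (S = 31.25): continuation = 1/1.06·[0.3667·19.0625 + 0.6333·9.6875] = 12.3821; exercise value = 11.2500 ≤ continuation, so V_u = 12.3821
Node d (S = 23.75): continuation = 1/1.06·[0.3667·9.6875 + 0.6333·2.5625] = 4.8821; exercise value = 3.7500 ≤ continuation, so V_d = 4.8821
Node 0 (S = 25): continuation = 1/1.06·[0.3667·12.3821 + 0.6333·4.8821] = 7.2001; exercise value = 5.0000 ≤ continuation, so V_0 = 7.2001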